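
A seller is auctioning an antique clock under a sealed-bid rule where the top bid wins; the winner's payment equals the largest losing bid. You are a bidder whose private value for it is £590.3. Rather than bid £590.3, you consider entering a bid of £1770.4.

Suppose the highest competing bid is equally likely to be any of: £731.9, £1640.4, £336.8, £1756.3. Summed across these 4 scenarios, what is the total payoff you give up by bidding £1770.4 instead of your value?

£2357.7

The deviation costs you only when the competing bid falls strictly between £590.3 and £1770.4; elsewhere both bids give the same outcome.
£731.9: truthful payoff £0, deviation payoff −£141.6 → loss £141.6.
£1640.4: truthful payoff £0, deviation payoff −£1050.1 → loss £1050.1.
£336.8: outcomes coincide → loss £0.
£1756.3: truthful payoff £0, deviation payoff −£1166 → loss £1166.
Total loss = £141.6 + £1050.1 + £1166 = £2357.7.
In a second-price auction your bid sets only whether you win, not what you pay, so bidding your true value is weakly dominant.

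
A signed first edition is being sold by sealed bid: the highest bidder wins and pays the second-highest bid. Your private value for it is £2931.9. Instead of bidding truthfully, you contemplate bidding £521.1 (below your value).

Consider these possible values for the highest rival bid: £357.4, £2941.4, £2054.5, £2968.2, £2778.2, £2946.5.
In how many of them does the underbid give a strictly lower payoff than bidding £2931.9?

The deviation hurts exactly when the highest competing bid lies strictly between £521.1 and £2931.9 — underbidding then forfeits a profitable win.
£357.4: below both → same outcome either way.
£2941.4: above both → same outcome either way.
£2054.5: inside the interval → strictly worse (loss £877.4).
£2968.2: above both → same outcome either way.
£2778.2: inside the interval → strictly worse (loss £153.7).
£2946.5: above both → same outcome either way.
Count: 2.

2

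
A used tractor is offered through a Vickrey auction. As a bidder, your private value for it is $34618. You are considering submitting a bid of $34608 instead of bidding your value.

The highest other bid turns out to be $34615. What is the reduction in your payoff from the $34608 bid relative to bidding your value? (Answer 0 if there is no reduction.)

Bidding your value $34618: you win (since $34618 > $34615) and pay $34615. Payoff $3.
Bidding $34608: you lose. Payoff $0.
The competing bid $34615 lies between your shaded bid and your value, so underbidding forfeits an item you could have won at a profitable price.
Loss from deviating = $3 − ($0) = $3.

$3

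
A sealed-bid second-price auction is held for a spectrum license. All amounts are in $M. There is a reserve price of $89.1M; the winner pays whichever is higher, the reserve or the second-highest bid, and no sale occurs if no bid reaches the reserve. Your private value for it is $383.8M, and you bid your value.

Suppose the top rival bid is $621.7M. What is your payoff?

$0M

Your bid $383.8M is below the highest competing bid $621.7M, so you lose. Payoff $0M.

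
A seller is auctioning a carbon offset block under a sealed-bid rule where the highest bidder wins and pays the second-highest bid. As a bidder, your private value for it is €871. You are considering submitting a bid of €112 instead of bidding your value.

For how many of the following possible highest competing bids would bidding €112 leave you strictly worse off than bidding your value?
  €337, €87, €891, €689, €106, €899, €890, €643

3

The deviation hurts exactly when the highest competing bid lies strictly between €112 and €871 — underbidding then forfeits a profitable win.
€337: inside the interval → strictly worse (loss €534).
€87: below both → same outcome either way.
€891: above both → same outcome either way.
€689: inside the interval → strictly worse (loss €182).
€106: below both → same outcome either way.
€899: above both → same outcome either way.
€890: above both → same outcome either way.
€643: inside the interval → strictly worse (loss €228).
Count: 3.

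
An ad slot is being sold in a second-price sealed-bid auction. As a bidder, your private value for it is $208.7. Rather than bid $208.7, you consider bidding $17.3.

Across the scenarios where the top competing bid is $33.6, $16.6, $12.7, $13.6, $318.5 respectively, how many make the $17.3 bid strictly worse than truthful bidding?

The deviation hurts exactly when the highest competing bid lies strictly between $17.3 and $208.7 — underbidding then forfeits a profitable win.
$33.6: inside the interval → strictly worse (loss $175.1).
$16.6: below both → same outcome either way.
$12.7: below both → same outcome either way.
$13.6: below both → same outcome either way.
$318.5: above both → same outcome either way.
Count: 1.

1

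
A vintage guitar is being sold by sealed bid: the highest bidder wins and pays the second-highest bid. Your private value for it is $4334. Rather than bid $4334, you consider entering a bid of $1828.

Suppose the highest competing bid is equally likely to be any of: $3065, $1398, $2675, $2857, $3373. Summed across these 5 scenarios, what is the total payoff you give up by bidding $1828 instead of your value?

The deviation costs you only when the competing bid falls strictly between $1828 and $4334; elsewhere both bids give the same outcome.
$3065: truthful payoff $1269, deviation payoff $0 → loss $1269.
$1398: outcomes coincide → loss $0.
$2675: truthful payoff $1659, deviation payoff $0 → loss $1659.
$2857: truthful payoff $1477, deviation payoff $0 → loss $1477.
$3373: truthful payoff $961, deviation payoff $0 → loss $961.
Total loss = $1269 + $1659 + $1477 + $961 = $5366.
Because the price is fixed by the runner-up's bid, deviating from your value can only change a good outcome into a bad one — never the reverse.

$5366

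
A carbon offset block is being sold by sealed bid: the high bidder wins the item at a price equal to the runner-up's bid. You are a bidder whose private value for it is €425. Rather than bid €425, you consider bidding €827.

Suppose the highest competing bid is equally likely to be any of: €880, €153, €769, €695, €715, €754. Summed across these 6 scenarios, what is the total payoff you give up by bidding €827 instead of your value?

The deviation costs you only when the competing bid falls strictly between €425 and €827; elsewhere both bids give the same outcome.
€880: outcomes coincide → loss €0.
€153: outcomes coincide → loss €0.
€769: truthful payoff €0, deviation payoff −€344 → loss €344.
€695: truthful payoff €0, deviation payoff −€270 → loss €270.
€715: truthful payoff €0, deviation payoff −€290 → loss €290.
€754: truthful payoff €0, deviation payoff −€329 → loss €329.
Total loss = €344 + €270 + €290 + €329 = €1233.
In a second-price auction your bid sets only whether you win, not what you pay, so bidding your true value is weakly dominant.

€1233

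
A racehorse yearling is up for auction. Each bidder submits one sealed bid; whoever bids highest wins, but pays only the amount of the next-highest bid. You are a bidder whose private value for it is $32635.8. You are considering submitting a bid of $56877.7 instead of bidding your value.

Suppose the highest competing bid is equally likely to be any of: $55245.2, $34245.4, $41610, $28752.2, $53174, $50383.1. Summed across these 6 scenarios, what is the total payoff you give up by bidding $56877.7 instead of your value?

The deviation costs you only when the competing bid falls strictly between $32635.8 and $56877.7; elsewhere both bids give the same outcome.
$55245.2: truthful payoff $0, deviation payoff −$22609.4 → loss $22609.4.
$34245.4: truthful payoff $0, deviation payoff −$1609.6 → loss $1609.6.
$41610: truthful payoff $0, deviation payoff −$8974.2 → loss $8974.2.
$28752.2: outcomes coincide → loss $0.
$53174: truthful payoff $0, deviation payoff −$20538.2 → loss $20538.2.
$50383.1: truthful payoff $0, deviation payoff −$17747.3 → loss $17747.3.
Total loss = $22609.4 + $1609.6 + $8974.2 + $20538.2 + $17747.3 = $71478.7.

$71478.7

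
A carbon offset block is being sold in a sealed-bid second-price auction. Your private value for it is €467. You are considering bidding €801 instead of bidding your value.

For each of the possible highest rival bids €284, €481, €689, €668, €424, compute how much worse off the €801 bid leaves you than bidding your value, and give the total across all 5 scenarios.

€437

The deviation costs you only when the competing bid falls strictly between €467 and €801; elsewhere both bids give the same outcome.
€284: outcomes coincide → loss €0.
€481: truthful payoff €0, deviation payoff −€14 → loss €14.
€689: truthful payoff €0, deviation payoff −€222 → loss €222.
€668: truthful payoff €0, deviation payoff −€201 → loss €201.
€424: outcomes coincide → loss €0.
Total loss = €14 + €222 + €201 = €437.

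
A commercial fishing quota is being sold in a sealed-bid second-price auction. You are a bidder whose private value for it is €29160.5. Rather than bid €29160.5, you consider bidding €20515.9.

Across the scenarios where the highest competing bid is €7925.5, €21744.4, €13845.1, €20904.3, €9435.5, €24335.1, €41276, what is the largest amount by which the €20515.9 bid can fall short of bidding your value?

€8256.2

€7925.5: same outcome either way → loss €0.
€21744.4: truthful gives €7416.1, deviation gives €0 → loss €7416.1.
€13845.1: same outcome either way → loss €0.
€20904.3: truthful gives €8256.2, deviation gives €0 → loss €8256.2.
€9435.5: same outcome either way → loss €0.
€24335.1: truthful gives €4825.4, deviation gives €0 → loss €4825.4.
€41276: same outcome either way → loss €0.
Maximum loss: €8256.2.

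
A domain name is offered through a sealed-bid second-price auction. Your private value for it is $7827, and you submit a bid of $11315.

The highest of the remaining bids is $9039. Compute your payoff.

−$1212

Your bid $11315 exceeds the highest competing bid $9039, so you win.
In a second-price auction the winner pays the second-highest bid, $9039.
Payoff = value − price = $7827 − $9039 = −$1212.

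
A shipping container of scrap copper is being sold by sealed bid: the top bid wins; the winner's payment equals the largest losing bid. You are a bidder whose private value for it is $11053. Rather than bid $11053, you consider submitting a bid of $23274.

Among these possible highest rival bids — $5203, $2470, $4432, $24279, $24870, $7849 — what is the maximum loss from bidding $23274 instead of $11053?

$0

$5203: same outcome either way → loss $0.
$2470: same outcome either way → loss $0.
$4432: same outcome either way → loss $0.
$24279: same outcome either way → loss $0.
$24870: same outcome either way → loss $0.
$7849: same outcome either way → loss $0.
Maximum loss: $0.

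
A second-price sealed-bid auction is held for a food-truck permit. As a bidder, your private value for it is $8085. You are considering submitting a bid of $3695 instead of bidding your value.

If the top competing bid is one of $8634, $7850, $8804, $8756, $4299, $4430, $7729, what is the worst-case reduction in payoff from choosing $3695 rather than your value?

$3786

$8634: same outcome either way → loss $0.
$7850: truthful gives $235, deviation gives $0 → loss $235.
$8804: same outcome either way → loss $0.
$8756: same outcome either way → loss $0.
$4299: truthful gives $3786, deviation gives $0 → loss $3786.
$4430: truthful gives $3655, deviation gives $0 → loss $3655.
$7729: truthful gives $356, deviation gives $0 → loss $356.
Maximum loss: $3786.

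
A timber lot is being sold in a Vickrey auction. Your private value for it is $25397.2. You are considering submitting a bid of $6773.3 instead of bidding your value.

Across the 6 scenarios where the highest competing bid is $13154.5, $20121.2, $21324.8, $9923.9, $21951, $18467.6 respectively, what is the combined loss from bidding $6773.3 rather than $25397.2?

$47440.2

The deviation costs you only when the competing bid falls strictly between $6773.3 and $25397.2; elsewhere both bids give the same outcome.
$13154.5: truthful payoff $12242.7, deviation payoff $0 → loss $12242.7.
$20121.2: truthful payoff $5276, deviation payoff $0 → loss $5276.
$21324.8: truthful payoff $4072.4, deviation payoff $0 → loss $4072.4.
$9923.9: truthful payoff $15473.3, deviation payoff $0 → loss $15473.3.
$21951: truthful payoff $3446.2, deviation payoff $0 → loss $3446.2.
$18467.6: truthful payoff $6929.6, deviation payoff $0 → loss $6929.6.
Total loss = $12242.7 + $5276 + $4072.4 + $15473.3 + $3446.2 + $6929.6 = $47440.2.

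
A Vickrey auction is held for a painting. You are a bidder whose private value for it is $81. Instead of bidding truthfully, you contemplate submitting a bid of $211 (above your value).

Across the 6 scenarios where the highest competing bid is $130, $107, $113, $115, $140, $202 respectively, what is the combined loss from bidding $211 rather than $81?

$321

The deviation costs you only when the competing bid falls strictly between $81 and $211; elsewhere both bids give the same outcome.
$130: truthful payoff $0, deviation payoff −$49 → loss $49.
$107: truthful payoff $0, deviation payoff −$26 → loss $26.
$113: truthful payoff $0, deviation payoff −$32 → loss $32.
$115: truthful payoff $0, deviation payoff −$34 → loss $34.
$140: truthful payoff $0, deviation payoff −$59 → loss $59.
$202: truthful payoff $0, deviation payoff −$121 → loss $121.
Total loss = $49 + $26 + $32 + $34 + $59 + $121 = $321.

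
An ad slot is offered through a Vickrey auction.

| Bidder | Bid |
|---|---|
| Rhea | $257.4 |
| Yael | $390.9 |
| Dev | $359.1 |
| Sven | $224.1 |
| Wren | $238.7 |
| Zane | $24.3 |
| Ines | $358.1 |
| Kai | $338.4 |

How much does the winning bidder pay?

Highest bid: Yael at $390.9, so Yael wins.
Second-highest bid: Dev at $359.1 — that is the price the winner pays.

$359.1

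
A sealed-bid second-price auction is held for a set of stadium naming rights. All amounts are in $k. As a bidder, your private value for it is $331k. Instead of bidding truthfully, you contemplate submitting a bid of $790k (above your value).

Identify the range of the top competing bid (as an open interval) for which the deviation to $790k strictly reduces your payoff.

($331k, $790k)

If the competing bid is below $331k, both bids win at the same price — no difference.
If it is above $790k, both bids lose — no difference.
If it lies strictly between $331k and $790k, bidding your value loses (payoff 0) while bidding $790k wins at a price above your value (payoff negative).
So the deviation strictly hurts on the open interval ($331k, $790k).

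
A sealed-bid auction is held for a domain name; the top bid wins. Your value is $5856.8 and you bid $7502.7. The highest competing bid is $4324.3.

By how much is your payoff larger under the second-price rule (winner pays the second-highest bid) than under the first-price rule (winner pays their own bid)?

You have the highest bid, so you win under either rule.
Second-price: pay $4324.3 → payoff $1532.5.
First-price: pay your own bid $7502.7 → payoff −$1645.9.
Difference = $1532.5 − (−$1645.9) = $3178.4.

$3178.4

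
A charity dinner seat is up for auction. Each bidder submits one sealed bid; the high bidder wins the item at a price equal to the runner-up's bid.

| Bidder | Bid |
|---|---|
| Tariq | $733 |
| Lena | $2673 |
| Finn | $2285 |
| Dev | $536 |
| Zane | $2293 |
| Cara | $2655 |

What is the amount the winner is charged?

$2655

Highest bid: Lena at $2673, so Lena wins.
Second-highest bid: Cara at $2655 — that is the price the winner pays.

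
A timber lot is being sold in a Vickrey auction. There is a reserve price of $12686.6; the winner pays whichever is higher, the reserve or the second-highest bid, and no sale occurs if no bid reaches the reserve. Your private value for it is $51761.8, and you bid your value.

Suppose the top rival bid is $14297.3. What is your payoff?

Your bid $51761.8 is the highest and exceeds the reserve.
Price = max(second-highest bid, reserve) = max($14297.3, $12686.6) = $14297.3.
Payoff = $51761.8 − $14297.3 = $37464.5.

$37464.5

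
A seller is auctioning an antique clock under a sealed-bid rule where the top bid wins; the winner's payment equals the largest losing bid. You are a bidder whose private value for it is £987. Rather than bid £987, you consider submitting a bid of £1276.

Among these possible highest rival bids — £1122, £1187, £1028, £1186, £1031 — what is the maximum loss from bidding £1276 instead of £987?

£1122: truthful gives £0, deviation gives −£135 → loss £135.
£1187: truthful gives £0, deviation gives −£200 → loss £200.
£1028: truthful gives £0, deviation gives −£41 → loss £41.
£1186: truthful gives £0, deviation gives −£199 → loss £199.
£1031: truthful gives £0, deviation gives −£44 → loss £44.
Maximum loss: £200.

£200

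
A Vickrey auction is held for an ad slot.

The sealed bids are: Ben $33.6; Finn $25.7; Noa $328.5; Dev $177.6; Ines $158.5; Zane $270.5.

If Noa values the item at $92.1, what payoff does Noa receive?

−$178.4

Highest bid: Noa at $328.5, so Noa wins.
Second-highest bid: Zane at $270.5 — that is the price the winner pays.
Noa's payoff = value − price = $92.1 − $270.5 = −$178.4.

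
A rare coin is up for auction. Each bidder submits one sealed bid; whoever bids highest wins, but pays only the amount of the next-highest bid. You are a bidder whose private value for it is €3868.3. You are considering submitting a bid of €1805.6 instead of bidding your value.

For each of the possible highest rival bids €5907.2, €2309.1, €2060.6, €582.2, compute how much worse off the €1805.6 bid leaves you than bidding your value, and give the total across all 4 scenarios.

The deviation costs you only when the competing bid falls strictly between €1805.6 and €3868.3; elsewhere both bids give the same outcome.
€5907.2: outcomes coincide → loss €0.
€2309.1: truthful payoff €1559.2, deviation payoff €0 → loss €1559.2.
€2060.6: truthful payoff €1807.7, deviation payoff €0 → loss €1807.7.
€582.2: outcomes coincide → loss €0.
Total loss = €1559.2 + €1807.7 = €3366.9.
In a second-price auction your bid sets only whether you win, not what you pay, so bidding your true value is weakly dominant.

€3366.9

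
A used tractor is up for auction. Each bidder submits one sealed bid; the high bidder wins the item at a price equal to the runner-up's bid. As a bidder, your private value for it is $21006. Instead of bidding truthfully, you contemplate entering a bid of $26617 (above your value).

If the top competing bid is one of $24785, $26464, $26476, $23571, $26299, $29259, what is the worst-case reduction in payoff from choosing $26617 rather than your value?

$5470

$24785: truthful gives $0, deviation gives −$3779 → loss $3779.
$26464: truthful gives $0, deviation gives −$5458 → loss $5458.
$26476: truthful gives $0, deviation gives −$5470 → loss $5470.
$23571: truthful gives $0, deviation gives −$2565 → loss $2565.
$26299: truthful gives $0, deviation gives −$5293 → loss $5293.
$29259: same outcome either way → loss $0.
Maximum loss: $5470.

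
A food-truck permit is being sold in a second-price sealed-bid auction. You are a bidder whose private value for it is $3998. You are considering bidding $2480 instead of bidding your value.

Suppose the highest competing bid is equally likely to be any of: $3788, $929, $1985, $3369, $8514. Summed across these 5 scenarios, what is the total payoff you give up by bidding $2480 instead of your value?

$839

The deviation costs you only when the competing bid falls strictly between $2480 and $3998; elsewhere both bids give the same outcome.
$3788: truthful payoff $210, deviation payoff $0 → loss $210.
$929: outcomes coincide → loss $0.
$1985: outcomes coincide → loss $0.
$3369: truthful payoff $629, deviation payoff $0 → loss $629.
$8514: outcomes coincide → loss $0.
Total loss = $210 + $629 = $839.
Truthful bidding weakly dominates here: raising your bid can only win items priced above your value, and lowering it can only forfeit items priced below.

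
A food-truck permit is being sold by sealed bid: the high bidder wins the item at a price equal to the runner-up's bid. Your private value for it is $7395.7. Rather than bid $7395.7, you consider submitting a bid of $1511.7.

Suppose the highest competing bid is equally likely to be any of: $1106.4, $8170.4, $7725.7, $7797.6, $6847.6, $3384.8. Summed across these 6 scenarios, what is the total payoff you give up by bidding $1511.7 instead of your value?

The deviation costs you only when the competing bid falls strictly between $1511.7 and $7395.7; elsewhere both bids give the same outcome.
$1106.4: outcomes coincide → loss $0.
$8170.4: outcomes coincide → loss $0.
$7725.7: outcomes coincide → loss $0.
$7797.6: outcomes coincide → loss $0.
$6847.6: truthful payoff $548.1, deviation payoff $0 → loss $548.1.
$3384.8: truthful payoff $4010.9, deviation payoff $0 → loss $4010.9.
Total loss = $548.1 + $4010.9 = $4559.
In a second-price auction your bid sets only whether you win, not what you pay, so bidding your true value is weakly dominant.

$4559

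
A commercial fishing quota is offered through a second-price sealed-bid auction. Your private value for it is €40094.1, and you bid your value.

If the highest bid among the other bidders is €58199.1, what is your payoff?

€0

Your bid €40094.1 is below the highest competing bid €58199.1, so you lose.
A losing bidder pays nothing and receives nothing: payoff = €0.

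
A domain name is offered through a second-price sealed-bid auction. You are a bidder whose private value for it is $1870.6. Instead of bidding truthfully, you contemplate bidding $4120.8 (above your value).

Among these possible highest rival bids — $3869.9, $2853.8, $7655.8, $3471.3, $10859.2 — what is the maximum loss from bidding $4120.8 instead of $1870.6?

$3869.9: truthful gives $0, deviation gives −$1999.3 → loss $1999.3.
$2853.8: truthful gives $0, deviation gives −$983.2 → loss $983.2.
$7655.8: same outcome either way → loss $0.
$3471.3: truthful gives $0, deviation gives −$1600.7 → loss $1600.7.
$10859.2: same outcome either way → loss $0.
Maximum loss: $1999.3.

$1999.3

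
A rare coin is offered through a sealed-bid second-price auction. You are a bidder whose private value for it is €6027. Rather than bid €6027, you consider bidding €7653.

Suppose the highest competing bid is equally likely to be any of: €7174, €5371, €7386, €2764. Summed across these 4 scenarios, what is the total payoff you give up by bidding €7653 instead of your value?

€2506

The deviation costs you only when the competing bid falls strictly between €6027 and €7653; elsewhere both bids give the same outcome.
€7174: truthful payoff €0, deviation payoff −€1147 → loss €1147.
€5371: outcomes coincide → loss €0.
€7386: truthful payoff €0, deviation payoff −€1359 → loss €1359.
€2764: outcomes coincide → loss €0.
Total loss = €1147 + €1359 = €2506.
Truthful bidding weakly dominates here: raising your bid can only win items priced above your value, and lowering it can only forfeit items priced below.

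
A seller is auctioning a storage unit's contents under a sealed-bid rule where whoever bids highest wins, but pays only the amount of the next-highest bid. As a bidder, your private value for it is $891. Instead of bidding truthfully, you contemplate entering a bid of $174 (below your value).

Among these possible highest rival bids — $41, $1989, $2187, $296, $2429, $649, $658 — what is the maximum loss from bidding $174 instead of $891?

$595

$41: same outcome either way → loss $0.
$1989: same outcome either way → loss $0.
$2187: same outcome either way → loss $0.
$296: truthful gives $595, deviation gives $0 → loss $595.
$2429: same outcome either way → loss $0.
$649: truthful gives $242, deviation gives $0 → loss $242.
$658: truthful gives $233, deviation gives $0 → loss $233.
Maximum loss: $595.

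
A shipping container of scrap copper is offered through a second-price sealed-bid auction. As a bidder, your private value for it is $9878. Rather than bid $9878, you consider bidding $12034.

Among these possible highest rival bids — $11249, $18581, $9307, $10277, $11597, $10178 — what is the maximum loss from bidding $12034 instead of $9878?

$11249: truthful gives $0, deviation gives −$1371 → loss $1371.
$18581: same outcome either way → loss $0.
$9307: same outcome either way → loss $0.
$10277: truthful gives $0, deviation gives −$399 → loss $399.
$11597: truthful gives $0, deviation gives −$1719 → loss $1719.
$10178: truthful gives $0, deviation gives −$300 → loss $300.
Maximum loss: $1719.

$1719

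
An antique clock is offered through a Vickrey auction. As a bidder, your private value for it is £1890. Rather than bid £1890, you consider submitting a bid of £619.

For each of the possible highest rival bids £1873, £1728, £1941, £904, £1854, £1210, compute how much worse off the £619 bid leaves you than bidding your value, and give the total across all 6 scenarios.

The deviation costs you only when the competing bid falls strictly between £619 and £1890; elsewhere both bids give the same outcome.
£1873: truthful payoff £17, deviation payoff £0 → loss £17.
£1728: truthful payoff £162, deviation payoff £0 → loss £162.
£1941: outcomes coincide → loss £0.
£904: truthful payoff £986, deviation payoff £0 → loss £986.
£1854: truthful payoff £36, deviation payoff £0 → loss £36.
£1210: truthful payoff £680, deviation payoff £0 → loss £680.
Total loss = £17 + £162 + £986 + £36 + £680 = £1881.

£1881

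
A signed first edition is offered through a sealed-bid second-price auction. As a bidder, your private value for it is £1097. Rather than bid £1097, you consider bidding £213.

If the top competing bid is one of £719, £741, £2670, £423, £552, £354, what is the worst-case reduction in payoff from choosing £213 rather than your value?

£719: truthful gives £378, deviation gives £0 → loss £378.
£741: truthful gives £356, deviation gives £0 → loss £356.
£2670: same outcome either way → loss £0.
£423: truthful gives £674, deviation gives £0 → loss £674.
£552: truthful gives £545, deviation gives £0 → loss £545.
£354: truthful gives £743, deviation gives £0 → loss £743.
Maximum loss: £743.

£743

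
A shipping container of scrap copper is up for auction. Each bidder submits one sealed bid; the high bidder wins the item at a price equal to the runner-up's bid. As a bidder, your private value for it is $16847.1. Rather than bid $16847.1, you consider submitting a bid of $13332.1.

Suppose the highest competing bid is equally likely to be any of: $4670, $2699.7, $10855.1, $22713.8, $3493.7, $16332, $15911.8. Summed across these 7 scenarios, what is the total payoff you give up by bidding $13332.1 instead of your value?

The deviation costs you only when the competing bid falls strictly between $13332.1 and $16847.1; elsewhere both bids give the same outcome.
$4670: outcomes coincide → loss $0.
$2699.7: outcomes coincide → loss $0.
$10855.1: outcomes coincide → loss $0.
$22713.8: outcomes coincide → loss $0.
$3493.7: outcomes coincide → loss $0.
$16332: truthful payoff $515.1, deviation payoff $0 → loss $515.1.
$15911.8: truthful payoff $935.3, deviation payoff $0 → loss $935.3.
Total loss = $515.1 + $935.3 = $1450.4.
Truthful bidding weakly dominates here: raising your bid can only win items priced above your value, and lowering it can only forfeit items priced below.

$1450.4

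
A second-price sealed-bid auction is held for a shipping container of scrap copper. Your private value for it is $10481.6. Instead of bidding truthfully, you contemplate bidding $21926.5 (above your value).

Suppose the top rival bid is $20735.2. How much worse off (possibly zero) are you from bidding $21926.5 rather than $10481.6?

Bidding your value $10481.6: you lose (since $10481.6 < $20735.2). Payoff $0.
Bidding $21926.5: you win and pay $20735.2. Payoff $10481.6 − $20735.2 = −$10253.6.
The competing bid $20735.2 lies between your value and your inflated bid, so overbidding wins an item priced above your value.
Loss from deviating = $0 − (−$10253.6) = $10253.6.

$10253.6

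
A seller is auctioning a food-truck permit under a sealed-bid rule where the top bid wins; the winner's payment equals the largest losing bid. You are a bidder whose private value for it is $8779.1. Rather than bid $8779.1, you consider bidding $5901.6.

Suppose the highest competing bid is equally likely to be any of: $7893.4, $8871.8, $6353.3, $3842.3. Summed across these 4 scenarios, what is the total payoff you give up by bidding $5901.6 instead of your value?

$3311.5

The deviation costs you only when the competing bid falls strictly between $5901.6 and $8779.1; elsewhere both bids give the same outcome.
$7893.4: truthful payoff $885.7, deviation payoff $0 → loss $885.7.
$8871.8: outcomes coincide → loss $0.
$6353.3: truthful payoff $2425.8, deviation payoff $0 → loss $2425.8.
$3842.3: outcomes coincide → loss $0.
Total loss = $885.7 + $2425.8 = $3311.5.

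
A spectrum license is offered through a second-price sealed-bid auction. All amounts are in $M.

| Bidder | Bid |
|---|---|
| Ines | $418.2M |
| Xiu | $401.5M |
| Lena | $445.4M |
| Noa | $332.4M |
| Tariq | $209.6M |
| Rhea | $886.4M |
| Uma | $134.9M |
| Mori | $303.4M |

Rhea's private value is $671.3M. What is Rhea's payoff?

Highest bid: Rhea at $886.4M, so Rhea wins.
Second-highest bid: Lena at $445.4M — that is the price the winner pays.
Rhea's payoff = value − price = $671.3M − $445.4M = $225.9M.

$225.9M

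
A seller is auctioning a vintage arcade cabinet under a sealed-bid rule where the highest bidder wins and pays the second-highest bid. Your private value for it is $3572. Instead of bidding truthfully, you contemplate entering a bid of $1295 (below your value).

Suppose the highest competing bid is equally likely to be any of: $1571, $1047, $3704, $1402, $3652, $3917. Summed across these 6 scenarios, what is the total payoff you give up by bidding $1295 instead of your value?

The deviation costs you only when the competing bid falls strictly between $1295 and $3572; elsewhere both bids give the same outcome.
$1571: truthful payoff $2001, deviation payoff $0 → loss $2001.
$1047: outcomes coincide → loss $0.
$3704: outcomes coincide → loss $0.
$1402: truthful payoff $2170, deviation payoff $0 → loss $2170.
$3652: outcomes coincide → loss $0.
$3917: outcomes coincide → loss $0.
Total loss = $2001 + $2170 = $4171.

$4171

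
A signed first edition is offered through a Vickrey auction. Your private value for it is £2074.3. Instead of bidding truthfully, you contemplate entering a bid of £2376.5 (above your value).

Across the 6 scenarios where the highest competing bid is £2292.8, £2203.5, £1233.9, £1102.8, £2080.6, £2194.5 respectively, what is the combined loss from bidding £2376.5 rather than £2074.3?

£474.2

The deviation costs you only when the competing bid falls strictly between £2074.3 and £2376.5; elsewhere both bids give the same outcome.
£2292.8: truthful payoff £0, deviation payoff −£218.5 → loss £218.5.
£2203.5: truthful payoff £0, deviation payoff −£129.2 → loss £129.2.
£1233.9: outcomes coincide → loss £0.
£1102.8: outcomes coincide → loss £0.
£2080.6: truthful payoff £0, deviation payoff −£6.3 → loss £6.3.
£2194.5: truthful payoff £0, deviation payoff −£120.2 → loss £120.2.
Total loss = £218.5 + £129.2 + £6.3 + £120.2 = £474.2.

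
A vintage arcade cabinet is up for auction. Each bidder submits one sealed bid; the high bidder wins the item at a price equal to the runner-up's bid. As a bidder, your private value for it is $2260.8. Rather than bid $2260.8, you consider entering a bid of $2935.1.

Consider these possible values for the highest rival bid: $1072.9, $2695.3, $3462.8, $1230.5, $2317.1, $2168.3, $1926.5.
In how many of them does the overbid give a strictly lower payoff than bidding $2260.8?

The deviation hurts exactly when the highest competing bid lies strictly between $2260.8 and $2935.1 — overbidding then wins at a price above your value.
$1072.9: below both → same outcome either way.
$2695.3: inside the interval → strictly worse (loss $434.5).
$3462.8: above both → same outcome either way.
$1230.5: below both → same outcome either way.
$2317.1: inside the interval → strictly worse (loss $56.3).
$2168.3: below both → same outcome either way.
$1926.5: below both → same outcome either way.
Count: 2.

2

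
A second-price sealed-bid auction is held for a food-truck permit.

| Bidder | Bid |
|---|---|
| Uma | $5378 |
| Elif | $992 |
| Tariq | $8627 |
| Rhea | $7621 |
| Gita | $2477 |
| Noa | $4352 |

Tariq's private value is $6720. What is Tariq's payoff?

−$901

Highest bid: Tariq at $8627, so Tariq wins.
Second-highest bid: Rhea at $7621 — that is the price the winner pays.
Tariq's payoff = value − price = $6720 − $7621 = −$901.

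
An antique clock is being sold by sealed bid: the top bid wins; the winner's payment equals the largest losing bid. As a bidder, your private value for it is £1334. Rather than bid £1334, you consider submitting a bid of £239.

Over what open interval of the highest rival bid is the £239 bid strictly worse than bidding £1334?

If the competing bid is below £239, both bids win at the same price — no difference.
If it is above £1334, both bids lose — no difference.
If it lies strictly between £239 and £1334, bidding your value wins at a price below your value (positive payoff) while bidding £239 loses (payoff 0).
So the deviation strictly hurts on the open interval (£239, £1334).
Truthful bidding weakly dominates here: raising your bid can only win items priced above your value, and lowering it can only forfeit items priced below.

(£239, £1334)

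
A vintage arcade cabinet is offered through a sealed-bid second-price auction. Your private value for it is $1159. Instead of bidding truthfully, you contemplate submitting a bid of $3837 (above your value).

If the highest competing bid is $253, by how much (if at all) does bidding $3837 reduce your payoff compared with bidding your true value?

$0

Bidding your value $1159: you win (since $1159 > $253) and pay $253. Payoff $906.
Bidding $3837: you win and pay $253. Payoff $1159 − $253 = $906.
Difference = $906 − $906 = $0; both bids lead to the same outcome because the competing bid is below both your value and your alternative bid.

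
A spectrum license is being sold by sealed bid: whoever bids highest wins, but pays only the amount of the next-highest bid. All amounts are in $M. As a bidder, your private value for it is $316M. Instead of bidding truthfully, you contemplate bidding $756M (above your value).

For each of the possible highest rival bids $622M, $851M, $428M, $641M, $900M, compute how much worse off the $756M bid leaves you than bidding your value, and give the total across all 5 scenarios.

$743M

The deviation costs you only when the competing bid falls strictly between $316M and $756M; elsewhere both bids give the same outcome.
$622M: truthful payoff $0M, deviation payoff −$306M → loss $306M.
$851M: outcomes coincide → loss $0M.
$428M: truthful payoff $0M, deviation payoff −$112M → loss $112M.
$641M: truthful payoff $0M, deviation payoff −$325M → loss $325M.
$900M: outcomes coincide → loss $0M.
Total loss = $306M + $112M + $325M = $743M.
Because the price is fixed by the runner-up's bid, deviating from your value can only change a good outcome into a bad one — never the reverse.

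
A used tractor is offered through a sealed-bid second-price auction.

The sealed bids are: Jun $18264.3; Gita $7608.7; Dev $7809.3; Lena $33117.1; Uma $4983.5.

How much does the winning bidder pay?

Highest bid: Lena at $33117.1, so Lena wins.
Second-highest bid: Jun at $18264.3 — that is the price the winner pays.

$18264.3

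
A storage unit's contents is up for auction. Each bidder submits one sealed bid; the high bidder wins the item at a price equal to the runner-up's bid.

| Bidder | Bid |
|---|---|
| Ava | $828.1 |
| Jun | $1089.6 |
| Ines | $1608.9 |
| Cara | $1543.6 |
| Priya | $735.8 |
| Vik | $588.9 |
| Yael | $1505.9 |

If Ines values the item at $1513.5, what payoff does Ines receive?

−$30.1

Highest bid: Ines at $1608.9, so Ines wins.
Second-highest bid: Cara at $1543.6 — that is the price the winner pays.
Ines's payoff = value − price = $1513.5 − $1543.6 = −$30.1.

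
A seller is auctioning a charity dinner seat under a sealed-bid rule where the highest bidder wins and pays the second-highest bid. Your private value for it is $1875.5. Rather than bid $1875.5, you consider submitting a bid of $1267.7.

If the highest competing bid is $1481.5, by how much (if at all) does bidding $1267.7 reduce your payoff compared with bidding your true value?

$394

Bidding your value $1875.5: you win (since $1875.5 > $1481.5) and pay $1481.5. Payoff $394.
Bidding $1267.7: you lose. Payoff $0.
The competing bid $1481.5 lies between your shaded bid and your value, so underbidding forfeits an item you could have won at a profitable price.
Loss from deviating = $394 − ($0) = $394.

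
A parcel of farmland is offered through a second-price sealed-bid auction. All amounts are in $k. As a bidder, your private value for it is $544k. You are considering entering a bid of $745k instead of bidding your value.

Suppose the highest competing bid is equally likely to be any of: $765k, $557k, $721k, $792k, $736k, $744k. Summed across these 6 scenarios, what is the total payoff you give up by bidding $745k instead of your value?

The deviation costs you only when the competing bid falls strictly between $544k and $745k; elsewhere both bids give the same outcome.
$765k: outcomes coincide → loss $0k.
$557k: truthful payoff $0k, deviation payoff −$13k → loss $13k.
$721k: truthful payoff $0k, deviation payoff −$177k → loss $177k.
$792k: outcomes coincide → loss $0k.
$736k: truthful payoff $0k, deviation payoff −$192k → loss $192k.
$744k: truthful payoff $0k, deviation payoff −$200k → loss $200k.
Total loss = $13k + $177k + $192k + $200k = $582k.

$582k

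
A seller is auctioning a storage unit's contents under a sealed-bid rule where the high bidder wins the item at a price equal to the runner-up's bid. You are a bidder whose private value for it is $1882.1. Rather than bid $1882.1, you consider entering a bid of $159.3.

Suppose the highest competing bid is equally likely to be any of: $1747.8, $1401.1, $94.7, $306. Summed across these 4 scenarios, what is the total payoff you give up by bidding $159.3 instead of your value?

$2191.4

The deviation costs you only when the competing bid falls strictly between $159.3 and $1882.1; elsewhere both bids give the same outcome.
$1747.8: truthful payoff $134.3, deviation payoff $0 → loss $134.3.
$1401.1: truthful payoff $481, deviation payoff $0 → loss $481.
$94.7: outcomes coincide → loss $0.
$306: truthful payoff $1576.1, deviation payoff $0 → loss $1576.1.
Total loss = $134.3 + $481 + $1576.1 = $2191.4.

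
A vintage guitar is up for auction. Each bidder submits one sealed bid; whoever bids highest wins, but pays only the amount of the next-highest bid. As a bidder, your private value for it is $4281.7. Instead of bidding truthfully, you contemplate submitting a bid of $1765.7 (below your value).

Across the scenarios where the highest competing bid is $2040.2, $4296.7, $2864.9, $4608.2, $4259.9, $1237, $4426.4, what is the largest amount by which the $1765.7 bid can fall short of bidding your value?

$2241.5

$2040.2: truthful gives $2241.5, deviation gives $0 → loss $2241.5.
$4296.7: same outcome either way → loss $0.
$2864.9: truthful gives $1416.8, deviation gives $0 → loss $1416.8.
$4608.2: same outcome either way → loss $0.
$4259.9: truthful gives $21.8, deviation gives $0 → loss $21.8.
$1237: same outcome either way → loss $0.
$4426.4: same outcome either way → loss $0.
Maximum loss: $2241.5.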